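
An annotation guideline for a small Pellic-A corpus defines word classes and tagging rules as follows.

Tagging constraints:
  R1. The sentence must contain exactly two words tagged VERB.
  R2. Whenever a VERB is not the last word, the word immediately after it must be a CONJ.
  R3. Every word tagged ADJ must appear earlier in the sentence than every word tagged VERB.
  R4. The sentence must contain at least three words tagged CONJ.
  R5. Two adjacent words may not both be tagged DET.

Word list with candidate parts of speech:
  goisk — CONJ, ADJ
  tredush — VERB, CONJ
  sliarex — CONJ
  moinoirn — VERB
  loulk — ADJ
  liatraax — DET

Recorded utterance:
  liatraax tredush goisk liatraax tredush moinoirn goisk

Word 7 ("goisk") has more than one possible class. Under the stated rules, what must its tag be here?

Candidates per position — 1:liatraax {DET}; 2:tredush {VERB,CONJ}; 3:goisk {CONJ,ADJ}; 4:liatraax {DET}; 5:tredush {VERB,CONJ}; 6:moinoirn {VERB}; 7:goisk {CONJ,ADJ}.
Position 5: tagging it VERB would leave rule 2 unsatisfiable, so it must be CONJ.
Position 7: tagging it ADJ would leave rule 2 unsatisfiable, so it must be CONJ.
Position 2: tagging it CONJ would leave rule 1 unsatisfiable, so it must be VERB.
Position 3: tagging it ADJ would leave rule 2 unsatisfiable, so it must be CONJ.
That leaves exactly one tagging: DET VERB CONJ DET CONJ VERB CONJ.
Check: rule 1 satisfied; rule 2 satisfied; rule 3 satisfied; rule 4 satisfied; rule 5 satisfied.

CONJ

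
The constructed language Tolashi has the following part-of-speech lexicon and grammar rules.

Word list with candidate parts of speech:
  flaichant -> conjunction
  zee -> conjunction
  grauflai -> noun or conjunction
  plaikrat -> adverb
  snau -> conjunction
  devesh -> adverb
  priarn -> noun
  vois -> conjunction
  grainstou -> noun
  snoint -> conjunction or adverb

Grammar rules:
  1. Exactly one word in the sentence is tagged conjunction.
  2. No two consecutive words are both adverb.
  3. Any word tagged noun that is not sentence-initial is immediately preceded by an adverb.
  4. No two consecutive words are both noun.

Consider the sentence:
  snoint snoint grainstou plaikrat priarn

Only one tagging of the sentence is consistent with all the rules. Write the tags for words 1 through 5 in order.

conjunction adverb noun adverb noun

Candidates per position — 1:snoint {conjunction,adverb}; 2:snoint {conjunction,adverb}; 3:grainstou {noun}; 4:plaikrat {adverb}; 5:priarn {noun}.
At position 2, choosing conjunction makes rule 3 impossible to satisfy; hence adverb.
At position 1, choosing adverb makes rule 1 impossible to satisfy; hence conjunction.
The only consistent sequence is: conjunction adverb noun adverb noun.
Checking: rule 1 ok; rule 2 ok; rule 3 ok; rule 4 ok.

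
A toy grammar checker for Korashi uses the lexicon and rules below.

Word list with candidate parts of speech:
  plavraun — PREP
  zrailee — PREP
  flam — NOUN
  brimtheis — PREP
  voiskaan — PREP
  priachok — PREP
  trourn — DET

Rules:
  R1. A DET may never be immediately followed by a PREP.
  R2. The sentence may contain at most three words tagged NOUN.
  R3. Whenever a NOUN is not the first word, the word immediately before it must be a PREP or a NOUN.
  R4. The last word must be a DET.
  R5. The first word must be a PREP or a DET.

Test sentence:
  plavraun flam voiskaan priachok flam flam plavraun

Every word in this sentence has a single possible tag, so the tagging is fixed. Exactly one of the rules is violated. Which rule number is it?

Fixed tagging: PREP NOUN PREP PREP NOUN NOUN PREP.
Rule check: R1 ✓, R2 ✓, R3 ✓, R4 ✗, R5 ✓.
Only rule 4 fails.

4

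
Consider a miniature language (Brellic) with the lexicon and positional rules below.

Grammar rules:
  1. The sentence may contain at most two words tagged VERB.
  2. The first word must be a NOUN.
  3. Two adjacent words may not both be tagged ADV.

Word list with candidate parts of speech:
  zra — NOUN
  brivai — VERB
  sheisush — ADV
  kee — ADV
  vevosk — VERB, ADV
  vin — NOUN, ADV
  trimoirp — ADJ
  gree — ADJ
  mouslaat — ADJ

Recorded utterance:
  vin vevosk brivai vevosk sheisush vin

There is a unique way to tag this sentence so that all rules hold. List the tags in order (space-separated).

Candidates per position — 1:vin {NOUN,ADV}; 2:vevosk {VERB,ADV}; 3:brivai {VERB}; 4:vevosk {VERB,ADV}; 5:sheisush {ADV}; 6:vin {NOUN,ADV}.
Word 1 cannot be ADV — rule 2 would then fail for every completion. It is NOUN.
Word 4 cannot be ADV — rule 3 would then fail for every completion. It is VERB.
Word 6 cannot be ADV — rule 3 would then fail for every completion. It is NOUN.
Word 2 cannot be VERB — rule 1 would then fail for every completion. It is ADV.
The only consistent sequence is: NOUN ADV VERB VERB ADV NOUN.
Verifying each rule — rule 1 holds; rule 2 holds; rule 3 holds.

NOUN ADV VERB VERB ADV NOUN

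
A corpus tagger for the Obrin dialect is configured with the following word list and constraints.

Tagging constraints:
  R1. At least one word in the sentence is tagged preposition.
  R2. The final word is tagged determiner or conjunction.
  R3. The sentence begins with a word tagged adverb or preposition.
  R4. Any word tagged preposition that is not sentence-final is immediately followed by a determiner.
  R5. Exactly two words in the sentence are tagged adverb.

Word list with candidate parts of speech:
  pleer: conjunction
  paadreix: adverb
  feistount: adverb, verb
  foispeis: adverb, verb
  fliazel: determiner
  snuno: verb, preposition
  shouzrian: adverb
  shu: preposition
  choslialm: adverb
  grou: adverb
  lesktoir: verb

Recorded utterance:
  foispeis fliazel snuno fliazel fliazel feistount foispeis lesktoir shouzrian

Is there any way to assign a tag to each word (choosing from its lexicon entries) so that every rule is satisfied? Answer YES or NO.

NO

Candidates per position — 1:foispeis {adverb,verb}; 2:fliazel {determiner}; 3:snuno {verb,preposition}; 4:fliazel {determiner}; 5:fliazel {determiner}; 6:feistount {adverb,verb}; 7:foispeis {adverb,verb}; 8:lesktoir {verb}; 9:shouzrian {adverb}.
Rule 2 cannot be satisfied by any choice of tags from the lexicon.
So there is no consistent tagging.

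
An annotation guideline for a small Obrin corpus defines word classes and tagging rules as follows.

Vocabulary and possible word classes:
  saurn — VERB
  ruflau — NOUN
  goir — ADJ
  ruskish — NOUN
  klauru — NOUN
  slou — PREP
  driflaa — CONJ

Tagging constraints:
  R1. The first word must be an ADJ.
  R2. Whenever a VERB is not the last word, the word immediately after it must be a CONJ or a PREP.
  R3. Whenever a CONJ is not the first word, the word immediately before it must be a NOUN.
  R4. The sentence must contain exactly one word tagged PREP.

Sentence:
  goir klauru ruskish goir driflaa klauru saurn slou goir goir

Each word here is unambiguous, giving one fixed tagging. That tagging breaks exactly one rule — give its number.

Fixed tagging: ADJ NOUN NOUN ADJ CONJ NOUN VERB PREP ADJ ADJ.
Rule check: R1 ✓, R2 ✓, R3 ✗, R4 ✓.
Only rule 3 fails.

3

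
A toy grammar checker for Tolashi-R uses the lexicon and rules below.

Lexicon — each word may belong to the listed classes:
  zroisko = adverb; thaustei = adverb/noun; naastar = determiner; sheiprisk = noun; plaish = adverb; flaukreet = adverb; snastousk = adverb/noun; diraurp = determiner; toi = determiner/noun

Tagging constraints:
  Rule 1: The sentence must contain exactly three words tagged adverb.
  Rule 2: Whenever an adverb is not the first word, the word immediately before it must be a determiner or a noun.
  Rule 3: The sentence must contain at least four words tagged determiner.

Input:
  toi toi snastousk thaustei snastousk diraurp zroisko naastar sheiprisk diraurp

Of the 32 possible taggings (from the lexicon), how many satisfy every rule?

Candidates per position — 1:toi {determiner,noun}; 2:toi {determiner,noun}; 3:snastousk {adverb,noun}; 4:thaustei {adverb,noun}; 5:snastousk {adverb,noun}; 6:diraurp {determiner}; 7:zroisko {adverb}; 8:naastar {determiner}; 9:sheiprisk {noun}; 10:diraurp {determiner}.
There are 32 candidate sequences in total.
The sequences that satisfy every rule: determiner determiner adverb noun adverb determiner adverb determiner noun determiner; determiner noun adverb noun adverb determiner adverb determiner noun determiner; noun determiner adverb noun adverb determiner adverb determiner noun determiner.
Count = 3.

3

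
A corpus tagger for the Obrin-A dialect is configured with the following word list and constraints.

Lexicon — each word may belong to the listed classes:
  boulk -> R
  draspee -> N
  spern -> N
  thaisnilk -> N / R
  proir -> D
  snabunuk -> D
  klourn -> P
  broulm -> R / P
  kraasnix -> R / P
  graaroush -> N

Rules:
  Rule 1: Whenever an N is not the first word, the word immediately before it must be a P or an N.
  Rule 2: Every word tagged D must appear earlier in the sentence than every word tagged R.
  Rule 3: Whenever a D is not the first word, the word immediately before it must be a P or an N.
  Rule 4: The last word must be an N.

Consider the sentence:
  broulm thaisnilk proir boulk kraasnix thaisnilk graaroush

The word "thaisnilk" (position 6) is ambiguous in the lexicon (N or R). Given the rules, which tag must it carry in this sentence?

N

Candidates per position — 1:broulm {R,P}; 2:thaisnilk {N,R}; 3:proir {D}; 4:boulk {R}; 5:kraasnix {R,P}; 6:thaisnilk {N,R}; 7:graaroush {N}.
Position 1: tagging it R would leave rule 2 unsatisfiable, so it must be P.
Position 2: tagging it R would leave rule 2 unsatisfiable, so it must be N.
Position 5: tagging it R would leave rule 1 unsatisfiable, so it must be P.
Position 6: tagging it R would leave rule 1 unsatisfiable, so it must be N.
The only consistent sequence is: P N D R P N N.
Verifying each rule — rule 1 satisfied; rule 2 satisfied; rule 3 satisfied; rule 4 satisfied.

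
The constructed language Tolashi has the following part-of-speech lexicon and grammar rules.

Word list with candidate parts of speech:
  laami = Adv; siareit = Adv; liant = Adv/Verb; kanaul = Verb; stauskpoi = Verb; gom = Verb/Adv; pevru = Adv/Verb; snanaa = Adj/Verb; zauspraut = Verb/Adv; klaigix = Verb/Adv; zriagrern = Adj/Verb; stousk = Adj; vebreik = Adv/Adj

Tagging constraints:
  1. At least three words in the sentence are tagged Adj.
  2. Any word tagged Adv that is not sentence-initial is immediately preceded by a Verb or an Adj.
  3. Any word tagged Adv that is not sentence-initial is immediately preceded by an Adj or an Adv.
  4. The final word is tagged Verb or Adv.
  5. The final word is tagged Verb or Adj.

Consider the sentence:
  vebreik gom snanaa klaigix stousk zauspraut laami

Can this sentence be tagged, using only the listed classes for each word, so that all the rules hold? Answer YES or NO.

Candidates per position — 1:vebreik {Adv,Adj}; 2:gom {Verb,Adv}; 3:snanaa {Adj,Verb}; 4:klaigix {Verb,Adv}; 5:stousk {Adj}; 6:zauspraut {Verb,Adv}; 7:laami {Adv}.
Rule 5 cannot be satisfied by any choice of tags from the lexicon.
So there is no consistent tagging.

NO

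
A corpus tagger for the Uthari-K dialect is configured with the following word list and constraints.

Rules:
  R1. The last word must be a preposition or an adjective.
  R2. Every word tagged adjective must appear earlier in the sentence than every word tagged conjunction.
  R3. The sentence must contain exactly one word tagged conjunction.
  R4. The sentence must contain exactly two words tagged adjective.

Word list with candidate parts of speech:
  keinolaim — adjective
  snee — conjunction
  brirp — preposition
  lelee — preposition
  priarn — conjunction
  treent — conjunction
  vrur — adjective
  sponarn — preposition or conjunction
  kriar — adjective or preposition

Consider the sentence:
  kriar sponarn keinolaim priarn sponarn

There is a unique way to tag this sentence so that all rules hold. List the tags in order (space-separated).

Candidates per position — 1:kriar {adjective,preposition}; 2:sponarn {preposition,conjunction}; 3:keinolaim {adjective}; 4:priarn {conjunction}; 5:sponarn {preposition,conjunction}.
Position 1: preposition is ruled out by rule 4; that leaves adjective.
Position 2: conjunction is ruled out by rule 2; that leaves preposition.
Position 5: conjunction is ruled out by rule 1; that leaves preposition.
The unique satisfying tagging is: adjective preposition adjective conjunction preposition.
Rule-by-rule: rule 1 satisfied; rule 2 satisfied; rule 3 satisfied; rule 4 satisfied.

adjective preposition adjective conjunction preposition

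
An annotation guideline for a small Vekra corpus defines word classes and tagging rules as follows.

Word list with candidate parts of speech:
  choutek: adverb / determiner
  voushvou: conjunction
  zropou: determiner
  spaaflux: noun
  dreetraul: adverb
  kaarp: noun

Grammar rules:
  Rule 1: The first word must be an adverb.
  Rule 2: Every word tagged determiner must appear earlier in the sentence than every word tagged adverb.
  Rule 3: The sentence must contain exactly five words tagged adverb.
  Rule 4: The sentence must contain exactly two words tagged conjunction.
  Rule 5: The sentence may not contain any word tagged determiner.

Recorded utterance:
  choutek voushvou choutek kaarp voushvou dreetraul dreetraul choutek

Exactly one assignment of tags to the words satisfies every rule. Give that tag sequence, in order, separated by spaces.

Candidates per position — 1:choutek {adverb,determiner}; 2:voushvou {conjunction}; 3:choutek {adverb,determiner}; 4:kaarp {noun}; 5:voushvou {conjunction}; 6:dreetraul {adverb}; 7:dreetraul {adverb}; 8:choutek {adverb,determiner}.
At position 1, choosing determiner makes rule 1 impossible to satisfy; hence adverb.
At position 3, choosing determiner makes rule 2 impossible to satisfy; hence adverb.
At position 8, choosing determiner makes rule 2 impossible to satisfy; hence adverb.
The only consistent sequence is: adverb conjunction adverb noun conjunction adverb adverb adverb.
Rule-by-rule: rule 1 ✓; rule 2 ✓; rule 3 ✓; rule 4 ✓; rule 5 ✓.

adverb conjunction adverb noun conjunction adverb adverb adverb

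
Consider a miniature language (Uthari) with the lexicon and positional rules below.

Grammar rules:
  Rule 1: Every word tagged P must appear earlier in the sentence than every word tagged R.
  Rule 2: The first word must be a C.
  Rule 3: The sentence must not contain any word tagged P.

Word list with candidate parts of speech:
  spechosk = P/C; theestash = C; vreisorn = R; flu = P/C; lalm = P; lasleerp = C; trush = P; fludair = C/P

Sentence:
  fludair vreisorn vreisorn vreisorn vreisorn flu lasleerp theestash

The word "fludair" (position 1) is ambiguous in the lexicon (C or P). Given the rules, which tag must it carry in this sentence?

Candidates per position — 1:fludair {C,P}; 2:vreisorn {R}; 3:vreisorn {R}; 4:vreisorn {R}; 5:vreisorn {R}; 6:flu {P,C}; 7:lasleerp {C}; 8:theestash {C}.
If word 1 were P, no tagging could satisfy rule 2; so word 1 is C.
If word 6 were P, no tagging could satisfy rule 1; so word 6 is C.
So the tagging must be: C R R R R C C C.
Checking: rule 1 holds; rule 2 holds; rule 3 holds.

C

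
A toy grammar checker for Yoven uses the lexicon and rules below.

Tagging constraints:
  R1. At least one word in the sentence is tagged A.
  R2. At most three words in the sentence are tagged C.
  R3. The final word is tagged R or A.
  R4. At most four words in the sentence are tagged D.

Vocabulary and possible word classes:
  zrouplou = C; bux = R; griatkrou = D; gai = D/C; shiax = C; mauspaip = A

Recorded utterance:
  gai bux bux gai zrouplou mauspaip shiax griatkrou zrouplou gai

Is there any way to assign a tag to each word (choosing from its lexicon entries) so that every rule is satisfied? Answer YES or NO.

Candidates per position — 1:gai {D,C}; 2:bux {R}; 3:bux {R}; 4:gai {D,C}; 5:zrouplou {C}; 6:mauspaip {A}; 7:shiax {C}; 8:griatkrou {D}; 9:zrouplou {C}; 10:gai {D,C}.
Rule 3 cannot be satisfied by any choice of tags from the lexicon.
So there is no consistent tagging.

NO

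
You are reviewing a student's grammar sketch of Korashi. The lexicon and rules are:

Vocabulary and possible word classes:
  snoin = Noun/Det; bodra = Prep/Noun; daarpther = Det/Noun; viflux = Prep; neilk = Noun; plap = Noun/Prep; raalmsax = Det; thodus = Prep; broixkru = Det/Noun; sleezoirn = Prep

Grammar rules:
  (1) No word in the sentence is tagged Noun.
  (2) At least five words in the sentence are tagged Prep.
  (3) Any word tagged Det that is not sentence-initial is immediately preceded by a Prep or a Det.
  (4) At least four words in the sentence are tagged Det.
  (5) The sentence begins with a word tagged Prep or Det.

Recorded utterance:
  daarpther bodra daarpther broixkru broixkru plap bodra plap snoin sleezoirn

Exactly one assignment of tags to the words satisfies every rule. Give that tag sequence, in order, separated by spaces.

Det Prep Det Det Det Prep Prep Prep Det Prep

Candidates per position — 1:daarpther {Det,Noun}; 2:bodra {Prep,Noun}; 3:daarpther {Det,Noun}; 4:broixkru {Det,Noun}; 5:broixkru {Det,Noun}; 6:plap {Noun,Prep}; 7:bodra {Prep,Noun}; 8:plap {Noun,Prep}; 9:snoin {Noun,Det}; 10:sleezoirn {Prep}.
Word 1 cannot be Noun — rule 1 would then fail for every completion. It is Det.
Word 2 cannot be Noun — rule 1 would then fail for every completion. It is Prep.
Word 3 cannot be Noun — rule 1 would then fail for every completion. It is Det.
Word 4 cannot be Noun — rule 1 would then fail for every completion. It is Det.
Word 5 cannot be Noun — rule 1 would then fail for every completion. It is Det.
Word 6 cannot be Noun — rule 1 would then fail for every completion. It is Prep.
Word 7 cannot be Noun — rule 1 would then fail for every completion. It is Prep.
Word 8 cannot be Noun — rule 1 would then fail for every completion. It is Prep.
Word 9 cannot be Noun — rule 1 would then fail for every completion. It is Det.
The only consistent sequence is: Det Prep Det Det Det Prep Prep Prep Det Prep.
Checking: rule 1 ✓; rule 2 ✓; rule 3 ✓; rule 4 ✓; rule 5 ✓.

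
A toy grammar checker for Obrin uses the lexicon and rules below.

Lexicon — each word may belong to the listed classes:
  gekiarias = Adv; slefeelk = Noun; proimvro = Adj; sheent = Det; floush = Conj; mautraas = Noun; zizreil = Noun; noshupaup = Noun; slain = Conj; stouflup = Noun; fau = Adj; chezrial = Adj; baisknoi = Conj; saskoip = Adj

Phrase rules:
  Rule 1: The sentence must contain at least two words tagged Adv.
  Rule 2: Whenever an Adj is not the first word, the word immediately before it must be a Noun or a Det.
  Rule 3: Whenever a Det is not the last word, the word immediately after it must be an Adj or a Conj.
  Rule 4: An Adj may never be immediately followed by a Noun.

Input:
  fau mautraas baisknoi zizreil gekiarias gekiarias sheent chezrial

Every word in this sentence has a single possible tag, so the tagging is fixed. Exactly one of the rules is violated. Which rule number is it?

4

Fixed tagging: Adj Noun Conj Noun Adv Adv Det Adj.
Checking each rule: R1 holds, R2 holds, R3 holds, R4 violated.
Only rule 4 fails.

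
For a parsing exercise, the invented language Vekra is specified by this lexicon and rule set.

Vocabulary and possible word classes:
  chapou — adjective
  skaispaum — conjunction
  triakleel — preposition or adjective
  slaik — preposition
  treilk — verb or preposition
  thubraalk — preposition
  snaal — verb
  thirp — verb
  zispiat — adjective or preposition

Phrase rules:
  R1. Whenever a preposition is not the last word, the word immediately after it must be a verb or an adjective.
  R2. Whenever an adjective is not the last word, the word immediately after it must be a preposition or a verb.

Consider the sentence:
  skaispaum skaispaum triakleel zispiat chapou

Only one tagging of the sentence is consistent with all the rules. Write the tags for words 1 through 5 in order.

conjunction conjunction adjective preposition adjective

Candidates per position — 1:skaispaum {conjunction}; 2:skaispaum {conjunction}; 3:triakleel {preposition,adjective}; 4:zispiat {adjective,preposition}; 5:chapou {adjective}.
Word 4 cannot be adjective — rule 2 would then fail for every completion. It is preposition.
Word 3 cannot be preposition — rule 1 would then fail for every completion. It is adjective.
The unique satisfying tagging is: conjunction conjunction adjective preposition adjective.
Verifying each rule — rule 1 ✓; rule 2 ✓.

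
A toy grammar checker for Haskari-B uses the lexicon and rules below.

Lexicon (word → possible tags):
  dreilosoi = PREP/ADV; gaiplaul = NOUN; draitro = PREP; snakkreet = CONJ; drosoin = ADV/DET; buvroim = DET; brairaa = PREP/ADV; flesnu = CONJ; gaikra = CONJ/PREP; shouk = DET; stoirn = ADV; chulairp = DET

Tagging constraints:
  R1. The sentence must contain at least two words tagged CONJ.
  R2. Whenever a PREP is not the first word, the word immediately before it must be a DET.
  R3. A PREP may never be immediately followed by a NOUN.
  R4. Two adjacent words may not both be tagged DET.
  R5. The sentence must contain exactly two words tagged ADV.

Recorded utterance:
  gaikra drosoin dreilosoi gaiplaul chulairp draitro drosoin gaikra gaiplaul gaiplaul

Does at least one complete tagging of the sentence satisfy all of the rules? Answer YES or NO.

Candidates per position — 1:gaikra {CONJ,PREP}; 2:drosoin {ADV,DET}; 3:dreilosoi {PREP,ADV}; 4:gaiplaul {NOUN}; 5:chulairp {DET}; 6:draitro {PREP}; 7:drosoin {ADV,DET}; 8:gaikra {CONJ,PREP}; 9:gaiplaul {NOUN}; 10:gaiplaul {NOUN}.
One satisfying assignment: CONJ DET ADV NOUN DET PREP ADV CONJ NOUN NOUN.
Rule-by-rule: rule 1 ✓; rule 2 ✓; rule 3 ✓; rule 4 ✓; rule 5 ✓.

YES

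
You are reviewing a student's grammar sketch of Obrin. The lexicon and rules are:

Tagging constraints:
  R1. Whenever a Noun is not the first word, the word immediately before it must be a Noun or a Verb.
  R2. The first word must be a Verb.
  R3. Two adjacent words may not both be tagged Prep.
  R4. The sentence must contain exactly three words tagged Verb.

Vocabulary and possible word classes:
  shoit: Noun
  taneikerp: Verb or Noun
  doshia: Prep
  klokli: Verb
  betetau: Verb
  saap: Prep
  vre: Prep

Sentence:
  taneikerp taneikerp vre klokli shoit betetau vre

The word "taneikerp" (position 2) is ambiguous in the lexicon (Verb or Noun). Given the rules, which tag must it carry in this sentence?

Candidates per position — 1:taneikerp {Verb,Noun}; 2:taneikerp {Verb,Noun}; 3:vre {Prep}; 4:klokli {Verb}; 5:shoit {Noun}; 6:betetau {Verb}; 7:vre {Prep}.
Word 1 cannot be Noun — rule 2 would then fail for every completion. It is Verb.
Word 2 cannot be Verb — rule 4 would then fail for every completion. It is Noun.
That leaves exactly one tagging: Verb Noun Prep Verb Noun Verb Prep.
Check: rule 1 ok; rule 2 ok; rule 3 ok; rule 4 ok.

Noun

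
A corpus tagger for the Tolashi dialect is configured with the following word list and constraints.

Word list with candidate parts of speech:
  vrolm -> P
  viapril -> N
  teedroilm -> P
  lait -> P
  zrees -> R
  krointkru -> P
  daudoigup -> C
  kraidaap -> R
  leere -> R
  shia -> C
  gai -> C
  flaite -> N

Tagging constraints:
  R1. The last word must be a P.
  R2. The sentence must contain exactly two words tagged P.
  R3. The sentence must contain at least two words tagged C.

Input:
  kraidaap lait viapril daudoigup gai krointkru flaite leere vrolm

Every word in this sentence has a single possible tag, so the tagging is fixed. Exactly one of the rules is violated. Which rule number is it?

Fixed tagging: R P N C C P N R P.
Applying the rules: R1 ✓, R2 ✗, R3 ✓.
Only rule 2 fails.

2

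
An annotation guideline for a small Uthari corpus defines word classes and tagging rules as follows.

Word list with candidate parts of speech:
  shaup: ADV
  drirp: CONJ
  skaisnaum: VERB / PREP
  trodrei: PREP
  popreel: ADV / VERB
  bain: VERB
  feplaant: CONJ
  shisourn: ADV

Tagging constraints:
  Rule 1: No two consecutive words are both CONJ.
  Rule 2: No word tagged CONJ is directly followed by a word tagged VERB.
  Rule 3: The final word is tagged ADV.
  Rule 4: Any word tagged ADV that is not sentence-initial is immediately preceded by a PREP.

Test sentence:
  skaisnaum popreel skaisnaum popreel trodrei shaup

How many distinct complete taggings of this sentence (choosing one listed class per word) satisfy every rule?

Candidates per position — 1:skaisnaum {VERB,PREP}; 2:popreel {ADV,VERB}; 3:skaisnaum {VERB,PREP}; 4:popreel {ADV,VERB}; 5:trodrei {PREP}; 6:shaup {ADV}.
There are 16 candidate sequences in total.
Checking each against the rules leaves 9 sequences.
Count = 9.

9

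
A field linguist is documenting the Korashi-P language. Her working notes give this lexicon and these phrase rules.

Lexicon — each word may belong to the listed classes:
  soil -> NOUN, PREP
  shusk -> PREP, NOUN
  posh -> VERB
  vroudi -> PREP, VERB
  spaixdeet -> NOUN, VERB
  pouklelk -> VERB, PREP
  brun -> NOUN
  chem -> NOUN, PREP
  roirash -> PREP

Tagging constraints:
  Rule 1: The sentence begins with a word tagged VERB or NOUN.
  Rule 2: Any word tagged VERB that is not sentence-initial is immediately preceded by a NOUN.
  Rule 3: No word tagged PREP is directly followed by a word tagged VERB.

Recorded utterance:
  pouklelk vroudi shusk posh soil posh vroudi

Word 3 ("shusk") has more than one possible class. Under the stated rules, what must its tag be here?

Candidates per position — 1:pouklelk {VERB,PREP}; 2:vroudi {PREP,VERB}; 3:shusk {PREP,NOUN}; 4:posh {VERB}; 5:soil {NOUN,PREP}; 6:posh {VERB}; 7:vroudi {PREP,VERB}.
Position 1: PREP is ruled out by rule 1; that leaves VERB.
Position 2: VERB is ruled out by rule 2; that leaves PREP.
Position 3: PREP is ruled out by rule 2; that leaves NOUN.
Position 5: PREP is ruled out by rule 2; that leaves NOUN.
Position 7: VERB is ruled out by rule 2; that leaves PREP.
So the tagging must be: VERB PREP NOUN VERB NOUN VERB PREP.
Check: rule 1 satisfied; rule 2 satisfied; rule 3 satisfied.

NOUN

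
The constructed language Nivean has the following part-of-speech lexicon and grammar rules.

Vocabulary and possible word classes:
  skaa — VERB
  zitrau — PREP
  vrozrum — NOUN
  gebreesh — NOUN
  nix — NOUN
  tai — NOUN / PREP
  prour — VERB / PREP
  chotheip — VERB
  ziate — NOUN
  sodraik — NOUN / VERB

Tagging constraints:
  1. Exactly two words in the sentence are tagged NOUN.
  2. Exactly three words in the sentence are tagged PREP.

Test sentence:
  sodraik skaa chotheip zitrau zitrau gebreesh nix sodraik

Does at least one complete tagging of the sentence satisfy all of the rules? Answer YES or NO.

Candidates per position — 1:sodraik {NOUN,VERB}; 2:skaa {VERB}; 3:chotheip {VERB}; 4:zitrau {PREP}; 5:zitrau {PREP}; 6:gebreesh {NOUN}; 7:nix {NOUN}; 8:sodraik {NOUN,VERB}.
Rule 2 cannot be satisfied by any choice of tags from the lexicon.
So there is no consistent tagging.

NO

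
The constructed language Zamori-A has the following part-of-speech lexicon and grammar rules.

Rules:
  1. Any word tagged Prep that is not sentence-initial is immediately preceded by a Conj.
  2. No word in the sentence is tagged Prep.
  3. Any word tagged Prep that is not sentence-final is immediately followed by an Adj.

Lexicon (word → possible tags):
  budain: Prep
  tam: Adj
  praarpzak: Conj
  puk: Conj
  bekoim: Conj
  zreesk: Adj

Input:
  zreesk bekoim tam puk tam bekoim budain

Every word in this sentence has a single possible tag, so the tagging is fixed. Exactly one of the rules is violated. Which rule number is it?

2

Fixed tagging: Adj Conj Adj Conj Adj Conj Prep.
Checking each rule: R1 ✓, R2 ✗, R3 ✓.
Only rule 2 fails.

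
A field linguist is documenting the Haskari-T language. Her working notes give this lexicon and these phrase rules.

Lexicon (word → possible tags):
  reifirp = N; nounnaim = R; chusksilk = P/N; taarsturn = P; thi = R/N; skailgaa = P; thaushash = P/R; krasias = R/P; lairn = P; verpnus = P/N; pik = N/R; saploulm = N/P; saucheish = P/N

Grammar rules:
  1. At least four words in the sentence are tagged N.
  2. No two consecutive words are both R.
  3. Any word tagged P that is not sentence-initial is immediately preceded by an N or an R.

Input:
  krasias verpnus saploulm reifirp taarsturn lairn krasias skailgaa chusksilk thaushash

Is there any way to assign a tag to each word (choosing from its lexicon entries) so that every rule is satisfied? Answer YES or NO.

Candidates per position — 1:krasias {R,P}; 2:verpnus {P,N}; 3:saploulm {N,P}; 4:reifirp {N}; 5:taarsturn {P}; 6:lairn {P}; 7:krasias {R,P}; 8:skailgaa {P}; 9:chusksilk {P,N}; 10:thaushash {P,R}.
Rule 3 cannot be satisfied by any choice of tags from the lexicon.
So there is no consistent tagging.

NO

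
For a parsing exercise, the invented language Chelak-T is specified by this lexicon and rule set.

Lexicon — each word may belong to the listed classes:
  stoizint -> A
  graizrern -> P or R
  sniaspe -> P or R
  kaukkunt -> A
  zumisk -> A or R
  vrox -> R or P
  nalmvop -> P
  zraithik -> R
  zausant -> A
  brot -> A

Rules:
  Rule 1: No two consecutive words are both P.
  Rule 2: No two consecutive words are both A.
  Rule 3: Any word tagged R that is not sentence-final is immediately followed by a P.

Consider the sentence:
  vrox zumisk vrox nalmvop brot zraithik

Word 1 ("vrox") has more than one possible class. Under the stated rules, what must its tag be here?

Candidates per position — 1:vrox {R,P}; 2:zumisk {A,R}; 3:vrox {R,P}; 4:nalmvop {P}; 5:brot {A}; 6:zraithik {R}.
If word 1 were R, no tagging could satisfy rule 3; so word 1 is P.
If word 3 were P, no tagging could satisfy rule 1; so word 3 is R.
If word 2 were R, no tagging could satisfy rule 3; so word 2 is A.
That leaves exactly one tagging: P A R P A R.
Rule-by-rule: rule 1 holds; rule 2 holds; rule 3 holds.

P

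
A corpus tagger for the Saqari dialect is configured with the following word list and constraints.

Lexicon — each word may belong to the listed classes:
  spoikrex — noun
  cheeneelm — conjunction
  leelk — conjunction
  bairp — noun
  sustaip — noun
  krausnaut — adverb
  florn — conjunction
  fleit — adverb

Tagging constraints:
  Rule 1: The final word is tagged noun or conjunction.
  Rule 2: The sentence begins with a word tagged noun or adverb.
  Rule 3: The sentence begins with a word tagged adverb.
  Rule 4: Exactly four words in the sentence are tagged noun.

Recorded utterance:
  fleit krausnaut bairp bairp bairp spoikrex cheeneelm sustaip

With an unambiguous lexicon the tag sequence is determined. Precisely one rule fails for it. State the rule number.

4

Fixed tagging: adverb adverb noun noun noun noun conjunction noun.
Checking each rule: R1 holds, R2 holds, R3 holds, R4 violated.
Only rule 4 fails.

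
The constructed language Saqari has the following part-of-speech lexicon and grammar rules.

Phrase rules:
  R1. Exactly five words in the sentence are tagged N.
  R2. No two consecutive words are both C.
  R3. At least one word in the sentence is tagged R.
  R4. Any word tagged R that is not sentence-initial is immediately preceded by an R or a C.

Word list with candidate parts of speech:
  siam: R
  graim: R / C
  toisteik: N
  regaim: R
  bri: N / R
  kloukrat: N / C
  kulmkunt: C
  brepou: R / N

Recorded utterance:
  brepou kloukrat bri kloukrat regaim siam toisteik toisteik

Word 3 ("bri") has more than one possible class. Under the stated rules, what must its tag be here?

Candidates per position — 1:brepou {R,N}; 2:kloukrat {N,C}; 3:bri {N,R}; 4:kloukrat {N,C}; 5:regaim {R}; 6:siam {R}; 7:toisteik {N}; 8:toisteik {N}.
If word 4 were N, no tagging could satisfy rule 4; so word 4 is C.
If word 1 were R, no tagging could satisfy rule 1; so word 1 is N.
If word 2 were C, no tagging could satisfy rule 1; so word 2 is N.
If word 3 were R, no tagging could satisfy rule 1; so word 3 is N.
The only consistent sequence is: N N N C R R N N.
Rule-by-rule: rule 1 satisfied; rule 2 satisfied; rule 3 satisfied; rule 4 satisfied.

N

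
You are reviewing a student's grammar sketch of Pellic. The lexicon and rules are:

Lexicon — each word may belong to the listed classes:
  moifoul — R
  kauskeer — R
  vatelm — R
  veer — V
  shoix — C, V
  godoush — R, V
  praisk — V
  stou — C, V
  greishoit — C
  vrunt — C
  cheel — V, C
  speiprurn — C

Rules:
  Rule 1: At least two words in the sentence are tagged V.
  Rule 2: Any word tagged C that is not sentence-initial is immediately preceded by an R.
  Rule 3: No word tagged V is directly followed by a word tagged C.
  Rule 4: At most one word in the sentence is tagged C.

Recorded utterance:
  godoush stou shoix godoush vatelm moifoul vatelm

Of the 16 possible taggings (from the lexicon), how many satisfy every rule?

5

Candidates per position — 1:godoush {R,V}; 2:stou {C,V}; 3:shoix {C,V}; 4:godoush {R,V}; 5:vatelm {R}; 6:moifoul {R}; 7:vatelm {R}.
There are 16 candidate sequences in total.
The sequences that satisfy every rule: R C V V R R R; R V V R R R R; R V V V R R R; V V V R R R R; V V V V R R R.
Count = 5.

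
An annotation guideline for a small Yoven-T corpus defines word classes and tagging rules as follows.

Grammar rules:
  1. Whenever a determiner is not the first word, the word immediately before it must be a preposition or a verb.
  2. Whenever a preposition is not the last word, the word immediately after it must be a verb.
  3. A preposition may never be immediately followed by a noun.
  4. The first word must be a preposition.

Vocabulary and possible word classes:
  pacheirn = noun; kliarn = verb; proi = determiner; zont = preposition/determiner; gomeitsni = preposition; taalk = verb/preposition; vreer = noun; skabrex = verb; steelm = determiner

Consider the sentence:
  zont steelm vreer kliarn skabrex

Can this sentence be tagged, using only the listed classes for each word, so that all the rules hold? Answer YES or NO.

NO

Candidates per position — 1:zont {preposition,determiner}; 2:steelm {determiner}; 3:vreer {noun}; 4:kliarn {verb}; 5:skabrex {verb}.
Every candidate sequence violates at least one rule; no consistent tagging exists.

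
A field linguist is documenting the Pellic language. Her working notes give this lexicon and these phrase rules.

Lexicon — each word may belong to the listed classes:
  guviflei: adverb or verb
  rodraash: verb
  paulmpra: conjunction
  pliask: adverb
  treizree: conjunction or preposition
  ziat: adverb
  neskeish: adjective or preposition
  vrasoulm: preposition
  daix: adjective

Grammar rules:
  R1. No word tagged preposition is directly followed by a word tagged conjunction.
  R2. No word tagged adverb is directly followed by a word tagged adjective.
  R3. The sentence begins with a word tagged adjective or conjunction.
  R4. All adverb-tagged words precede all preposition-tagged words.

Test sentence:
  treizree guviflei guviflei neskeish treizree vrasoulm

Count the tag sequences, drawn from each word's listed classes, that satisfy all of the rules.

Candidates per position — 1:treizree {conjunction,preposition}; 2:guviflei {adverb,verb}; 3:guviflei {adverb,verb}; 4:neskeish {adjective,preposition}; 5:treizree {conjunction,preposition}; 6:vrasoulm {preposition}.
There are 32 candidate sequences in total.
Checking each against the rules leaves 8 sequences.
Count = 8.

8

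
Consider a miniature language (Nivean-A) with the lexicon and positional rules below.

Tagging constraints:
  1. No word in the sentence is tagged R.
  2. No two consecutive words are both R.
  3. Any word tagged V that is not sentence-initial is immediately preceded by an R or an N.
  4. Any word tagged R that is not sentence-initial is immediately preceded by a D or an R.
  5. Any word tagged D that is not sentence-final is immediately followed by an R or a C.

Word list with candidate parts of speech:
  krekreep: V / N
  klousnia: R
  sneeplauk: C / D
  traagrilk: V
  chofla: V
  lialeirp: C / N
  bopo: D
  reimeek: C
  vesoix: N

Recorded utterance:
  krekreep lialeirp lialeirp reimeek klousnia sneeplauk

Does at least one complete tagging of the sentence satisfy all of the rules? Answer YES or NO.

NO

Candidates per position — 1:krekreep {V,N}; 2:lialeirp {C,N}; 3:lialeirp {C,N}; 4:reimeek {C}; 5:klousnia {R}; 6:sneeplauk {C,D}.
Rule 1 cannot be satisfied by any choice of tags from the lexicon.
So there is no consistent tagging.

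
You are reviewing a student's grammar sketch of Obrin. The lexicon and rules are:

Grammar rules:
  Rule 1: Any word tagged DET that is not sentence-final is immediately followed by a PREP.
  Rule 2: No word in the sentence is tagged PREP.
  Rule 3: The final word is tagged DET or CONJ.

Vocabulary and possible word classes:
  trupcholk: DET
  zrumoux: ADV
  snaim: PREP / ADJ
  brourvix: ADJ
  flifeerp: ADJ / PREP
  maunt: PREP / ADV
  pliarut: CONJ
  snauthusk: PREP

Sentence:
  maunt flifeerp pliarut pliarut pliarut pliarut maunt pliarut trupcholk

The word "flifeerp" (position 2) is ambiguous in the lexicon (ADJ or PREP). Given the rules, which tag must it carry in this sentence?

ADJ

Candidates per position — 1:maunt {PREP,ADV}; 2:flifeerp {ADJ,PREP}; 3:pliarut {CONJ}; 4:pliarut {CONJ}; 5:pliarut {CONJ}; 6:pliarut {CONJ}; 7:maunt {PREP,ADV}; 8:pliarut {CONJ}; 9:trupcholk {DET}.
Word 1 cannot be PREP — rule 2 would then fail for every completion. It is ADV.
Word 2 cannot be PREP — rule 2 would then fail for every completion. It is ADJ.
Word 7 cannot be PREP — rule 2 would then fail for every completion. It is ADV.
The only consistent sequence is: ADV ADJ CONJ CONJ CONJ CONJ ADV CONJ DET.
Verifying each rule — rule 1 holds; rule 2 holds; rule 3 holds.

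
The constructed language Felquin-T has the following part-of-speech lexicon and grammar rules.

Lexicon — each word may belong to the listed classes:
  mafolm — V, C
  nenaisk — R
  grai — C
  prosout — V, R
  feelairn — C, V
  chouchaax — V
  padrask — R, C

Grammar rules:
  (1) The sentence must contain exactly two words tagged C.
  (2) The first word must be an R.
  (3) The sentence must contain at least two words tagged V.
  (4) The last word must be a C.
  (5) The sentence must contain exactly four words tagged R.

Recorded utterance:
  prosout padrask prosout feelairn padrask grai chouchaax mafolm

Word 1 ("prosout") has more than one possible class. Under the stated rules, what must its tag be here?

Candidates per position — 1:prosout {V,R}; 2:padrask {R,C}; 3:prosout {V,R}; 4:feelairn {C,V}; 5:padrask {R,C}; 6:grai {C}; 7:chouchaax {V}; 8:mafolm {V,C}.
Position 1: tagging it V would leave rule 2 unsatisfiable, so it must be R.
Position 2: tagging it C would leave rule 5 unsatisfiable, so it must be R.
Position 3: tagging it V would leave rule 5 unsatisfiable, so it must be R.
Position 5: tagging it C would leave rule 5 unsatisfiable, so it must be R.
Position 8: tagging it V would leave rule 4 unsatisfiable, so it must be C.
Position 4: tagging it C would leave rule 1 unsatisfiable, so it must be V.
So the tagging must be: R R R V R C V C.
Rule-by-rule: rule 1 satisfied; rule 2 satisfied; rule 3 satisfied; rule 4 satisfied; rule 5 satisfied.

R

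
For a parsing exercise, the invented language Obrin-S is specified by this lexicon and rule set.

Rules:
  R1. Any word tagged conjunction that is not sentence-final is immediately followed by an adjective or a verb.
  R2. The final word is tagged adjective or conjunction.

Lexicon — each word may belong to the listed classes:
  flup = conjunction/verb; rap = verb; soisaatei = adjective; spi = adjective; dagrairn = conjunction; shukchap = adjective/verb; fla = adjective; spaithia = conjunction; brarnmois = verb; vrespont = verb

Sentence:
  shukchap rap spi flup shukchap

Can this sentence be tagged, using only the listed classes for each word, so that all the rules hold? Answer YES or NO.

YES

Candidates per position — 1:shukchap {adjective,verb}; 2:rap {verb}; 3:spi {adjective}; 4:flup {conjunction,verb}; 5:shukchap {adjective,verb}.
One satisfying assignment: adjective verb adjective verb adjective.
Checking: rule 1 holds; rule 2 holds.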